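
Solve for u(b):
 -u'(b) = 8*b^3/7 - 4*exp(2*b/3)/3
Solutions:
 u(b) = C1 - 2*b^4/7 + 2*exp(2*b/3)


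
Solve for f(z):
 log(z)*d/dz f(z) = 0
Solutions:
 f(z) = C1


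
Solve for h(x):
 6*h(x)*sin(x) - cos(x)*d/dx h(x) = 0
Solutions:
 h(x) = C1/cos(x)^6


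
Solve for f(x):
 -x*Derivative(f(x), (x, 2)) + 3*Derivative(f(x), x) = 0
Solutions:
 f(x) = C1 + C2*x^4


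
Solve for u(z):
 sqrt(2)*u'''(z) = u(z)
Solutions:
 u(z) = C3*exp(2^(5/6)*z/2) + (C1*sin(2^(5/6)*sqrt(3)*z/4) + C2*cos(2^(5/6)*sqrt(3)*z/4))*exp(-2^(5/6)*z/4)


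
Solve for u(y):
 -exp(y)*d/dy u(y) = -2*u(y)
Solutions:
 u(y) = C1*exp(-2*exp(-y))


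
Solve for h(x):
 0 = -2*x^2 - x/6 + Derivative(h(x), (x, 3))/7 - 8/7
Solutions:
 h(x) = C1 + C2*x + C3*x^2 + 7*x^5/30 + 7*x^4/144 + 4*x^3/3


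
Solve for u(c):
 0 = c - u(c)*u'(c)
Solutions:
 u(c) = -sqrt(C1 + c^2)
 u(c) = sqrt(C1 + c^2)


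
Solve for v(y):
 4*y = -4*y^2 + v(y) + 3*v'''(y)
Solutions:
 v(y) = C3*exp(-3^(2/3)*y/3) + 4*y^2 + 4*y + (C1*sin(3^(1/6)*y/2) + C2*cos(3^(1/6)*y/2))*exp(3^(2/3)*y/6)


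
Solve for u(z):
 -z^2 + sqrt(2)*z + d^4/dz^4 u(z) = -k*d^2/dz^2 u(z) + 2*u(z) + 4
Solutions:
 u(z) = C1*exp(-sqrt(2)*z*sqrt(-k - sqrt(k^2 + 8))/2) + C2*exp(sqrt(2)*z*sqrt(-k - sqrt(k^2 + 8))/2) + C3*exp(-sqrt(2)*z*sqrt(-k + sqrt(k^2 + 8))/2) + C4*exp(sqrt(2)*z*sqrt(-k + sqrt(k^2 + 8))/2) - k/2 - z^2/2 + sqrt(2)*z/2 - 2


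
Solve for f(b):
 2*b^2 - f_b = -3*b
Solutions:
 f(b) = C1 + 2*b^3/3 + 3*b^2/2


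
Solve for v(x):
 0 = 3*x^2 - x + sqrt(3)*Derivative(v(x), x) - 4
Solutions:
 v(x) = C1 - sqrt(3)*x^3/3 + sqrt(3)*x^2/6 + 4*sqrt(3)*x/3


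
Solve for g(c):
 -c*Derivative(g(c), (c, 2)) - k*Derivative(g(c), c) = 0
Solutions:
 g(c) = C1 + c^(1 - re(k))*(C2*sin(log(c)*Abs(im(k))) + C3*cos(log(c)*im(k)))


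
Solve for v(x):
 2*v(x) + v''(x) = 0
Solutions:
 v(x) = C1*sin(sqrt(2)*x) + C2*cos(sqrt(2)*x)


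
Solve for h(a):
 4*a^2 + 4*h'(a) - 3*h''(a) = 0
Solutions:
 h(a) = C1 + C2*exp(4*a/3) - a^3/3 - 3*a^2/4 - 9*a/8


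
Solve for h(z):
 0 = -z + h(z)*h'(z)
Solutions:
 h(z) = -sqrt(C1 + z^2)
 h(z) = sqrt(C1 + z^2)


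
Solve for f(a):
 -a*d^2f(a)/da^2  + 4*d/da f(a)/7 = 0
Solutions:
 f(a) = C1 + C2*a^(11/7)


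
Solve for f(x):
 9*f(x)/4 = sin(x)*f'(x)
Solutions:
 f(x) = C1*(cos(x) - 1)^(9/8)/(cos(x) + 1)^(9/8)


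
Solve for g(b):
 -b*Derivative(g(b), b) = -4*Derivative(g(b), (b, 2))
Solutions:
 g(b) = C1 + C2*erfi(sqrt(2)*b/4)


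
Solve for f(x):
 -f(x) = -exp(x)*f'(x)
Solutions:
 f(x) = C1*exp(-exp(-x))


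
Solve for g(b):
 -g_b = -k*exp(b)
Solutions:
 g(b) = C1 + k*exp(b)


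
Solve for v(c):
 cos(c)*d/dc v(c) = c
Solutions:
 v(c) = C1 + Integral(c/cos(c), c)


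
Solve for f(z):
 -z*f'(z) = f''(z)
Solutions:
 f(z) = C1 + C2*erf(sqrt(2)*z/2)


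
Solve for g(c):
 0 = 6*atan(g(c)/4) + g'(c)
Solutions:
 Integral(1/atan(_y/4), (_y, g(c))) = C1 - 6*c


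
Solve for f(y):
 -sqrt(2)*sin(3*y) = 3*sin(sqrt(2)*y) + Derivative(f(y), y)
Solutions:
 f(y) = C1 + sqrt(2)*cos(3*y)/3 + 3*sqrt(2)*cos(sqrt(2)*y)/2


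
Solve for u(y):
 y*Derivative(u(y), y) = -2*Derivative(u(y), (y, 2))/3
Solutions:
 u(y) = C1 + C2*erf(sqrt(3)*y/2)


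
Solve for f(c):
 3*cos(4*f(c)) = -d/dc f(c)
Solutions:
 f(c) = -asin((C1 + exp(24*c))/(C1 - exp(24*c)))/4 + pi/4
 f(c) = asin((C1 + exp(24*c))/(C1 - exp(24*c)))/4


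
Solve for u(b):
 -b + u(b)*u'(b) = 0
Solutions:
 u(b) = -sqrt(C1 + b^2)
 u(b) = sqrt(C1 + b^2)


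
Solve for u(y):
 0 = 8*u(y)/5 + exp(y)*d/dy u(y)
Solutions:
 u(y) = C1*exp(8*exp(-y)/5)


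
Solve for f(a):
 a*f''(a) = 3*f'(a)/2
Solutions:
 f(a) = C1 + C2*a^(5/2)


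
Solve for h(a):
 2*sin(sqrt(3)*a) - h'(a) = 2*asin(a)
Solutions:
 h(a) = C1 - 2*a*asin(a) - 2*sqrt(1 - a^2) - 2*sqrt(3)*cos(sqrt(3)*a)/3


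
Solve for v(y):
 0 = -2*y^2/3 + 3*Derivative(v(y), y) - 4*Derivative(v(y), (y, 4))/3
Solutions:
 v(y) = C1 + C4*exp(2^(1/3)*3^(2/3)*y/2) + 2*y^3/27 + (C2*sin(3*2^(1/3)*3^(1/6)*y/4) + C3*cos(3*2^(1/3)*3^(1/6)*y/4))*exp(-2^(1/3)*3^(2/3)*y/4)


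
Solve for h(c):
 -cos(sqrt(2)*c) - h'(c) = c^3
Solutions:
 h(c) = C1 - c^4/4 - sqrt(2)*sin(sqrt(2)*c)/2


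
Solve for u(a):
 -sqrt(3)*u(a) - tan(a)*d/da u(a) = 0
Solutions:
 u(a) = C1/sin(a)^(sqrt(3))


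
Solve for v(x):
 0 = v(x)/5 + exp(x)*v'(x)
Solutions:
 v(x) = C1*exp(exp(-x)/5)


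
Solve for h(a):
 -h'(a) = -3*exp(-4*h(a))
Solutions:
 h(a) = log(-I*(C1 + 12*a)^(1/4))
 h(a) = log(I*(C1 + 12*a)^(1/4))
 h(a) = log(-(C1 + 12*a)^(1/4))
 h(a) = log(C1 + 12*a)/4


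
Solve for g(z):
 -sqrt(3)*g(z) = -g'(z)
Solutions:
 g(z) = C1*exp(sqrt(3)*z)


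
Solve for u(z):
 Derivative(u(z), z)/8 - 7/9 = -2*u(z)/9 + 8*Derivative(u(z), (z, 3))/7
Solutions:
 u(z) = C1*exp(-21^(1/3)*z*(21^(1/3)/(5*sqrt(163) + 64)^(1/3) + (5*sqrt(163) + 64)^(1/3))/48)*sin(3^(1/6)*7^(1/3)*z*(-3^(2/3)*(5*sqrt(163) + 64)^(1/3) + 3*7^(1/3)/(5*sqrt(163) + 64)^(1/3))/48) + C2*exp(-21^(1/3)*z*(21^(1/3)/(5*sqrt(163) + 64)^(1/3) + (5*sqrt(163) + 64)^(1/3))/48)*cos(3^(1/6)*7^(1/3)*z*(-3^(2/3)*(5*sqrt(163) + 64)^(1/3) + 3*7^(1/3)/(5*sqrt(163) + 64)^(1/3))/48) + C3*exp(21^(1/3)*z*(21^(1/3)/(5*sqrt(163) + 64)^(1/3) + (5*sqrt(163) + 64)^(1/3))/24) + 7/2


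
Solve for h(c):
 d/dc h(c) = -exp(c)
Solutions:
 h(c) = C1 - exp(c)


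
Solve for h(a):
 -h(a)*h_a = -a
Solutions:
 h(a) = -sqrt(C1 + a^2)
 h(a) = sqrt(C1 + a^2)


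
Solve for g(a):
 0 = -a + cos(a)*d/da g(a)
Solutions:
 g(a) = C1 + Integral(a/cos(a), a)


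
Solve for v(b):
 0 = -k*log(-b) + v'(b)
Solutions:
 v(b) = C1 + b*k*log(-b) - b*k


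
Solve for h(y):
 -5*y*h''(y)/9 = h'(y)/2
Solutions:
 h(y) = C1 + C2*y^(1/10)


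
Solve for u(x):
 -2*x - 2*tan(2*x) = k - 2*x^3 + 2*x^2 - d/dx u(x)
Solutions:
 u(x) = C1 + k*x - x^4/2 + 2*x^3/3 + x^2 - log(cos(2*x))


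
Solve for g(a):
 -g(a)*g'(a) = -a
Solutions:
 g(a) = -sqrt(C1 + a^2)
 g(a) = sqrt(C1 + a^2)


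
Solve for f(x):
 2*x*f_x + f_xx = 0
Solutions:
 f(x) = C1 + C2*erf(x)


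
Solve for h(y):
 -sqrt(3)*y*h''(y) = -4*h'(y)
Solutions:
 h(y) = C1 + C2*y^(1 + 4*sqrt(3)/3)


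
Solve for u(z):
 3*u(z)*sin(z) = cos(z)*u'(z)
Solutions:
 u(z) = C1/cos(z)^3


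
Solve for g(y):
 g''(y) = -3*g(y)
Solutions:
 g(y) = C1*sin(sqrt(3)*y) + C2*cos(sqrt(3)*y)


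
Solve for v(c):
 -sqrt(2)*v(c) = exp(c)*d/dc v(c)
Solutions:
 v(c) = C1*exp(sqrt(2)*exp(-c))


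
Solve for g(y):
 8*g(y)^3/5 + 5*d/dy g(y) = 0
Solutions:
 g(y) = -5*sqrt(2)*sqrt(-1/(C1 - 8*y))/2
 g(y) = 5*sqrt(2)*sqrt(-1/(C1 - 8*y))/2


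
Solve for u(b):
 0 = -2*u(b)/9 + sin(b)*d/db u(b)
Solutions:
 u(b) = C1*(cos(b) - 1)^(1/9)/(cos(b) + 1)^(1/9)


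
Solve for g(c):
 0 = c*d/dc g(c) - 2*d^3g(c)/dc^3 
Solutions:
 g(c) = C1 + Integral(C2*airyai(2^(2/3)*c/2) + C3*airybi(2^(2/3)*c/2), c)


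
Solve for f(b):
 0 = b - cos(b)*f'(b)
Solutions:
 f(b) = C1 + Integral(b/cos(b), b)


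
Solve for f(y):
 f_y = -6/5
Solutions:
 f(y) = C1 - 6*y/5


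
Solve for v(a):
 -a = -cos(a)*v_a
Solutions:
 v(a) = C1 + Integral(a/cos(a), a)


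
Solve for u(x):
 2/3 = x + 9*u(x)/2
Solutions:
 u(x) = 4/27 - 2*x/9


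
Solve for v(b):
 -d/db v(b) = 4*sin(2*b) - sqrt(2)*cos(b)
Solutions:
 v(b) = C1 + sqrt(2)*sin(b) + 2*cos(2*b)


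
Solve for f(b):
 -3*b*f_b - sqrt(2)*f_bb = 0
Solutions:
 f(b) = C1 + C2*erf(2^(1/4)*sqrt(3)*b/2)


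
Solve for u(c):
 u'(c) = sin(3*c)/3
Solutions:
 u(c) = C1 - cos(3*c)/9


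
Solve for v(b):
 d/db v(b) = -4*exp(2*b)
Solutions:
 v(b) = C1 - 2*exp(2*b)


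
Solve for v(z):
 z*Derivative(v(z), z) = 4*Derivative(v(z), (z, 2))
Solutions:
 v(z) = C1 + C2*erfi(sqrt(2)*z/4)


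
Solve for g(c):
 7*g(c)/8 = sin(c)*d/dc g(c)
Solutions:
 g(c) = C1*(cos(c) - 1)^(7/16)/(cos(c) + 1)^(7/16)


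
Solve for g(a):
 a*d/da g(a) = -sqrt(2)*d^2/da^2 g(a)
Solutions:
 g(a) = C1 + C2*erf(2^(1/4)*a/2)


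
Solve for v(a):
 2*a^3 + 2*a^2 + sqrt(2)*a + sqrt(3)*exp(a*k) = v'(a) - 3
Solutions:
 v(a) = C1 + a^4/2 + 2*a^3/3 + sqrt(2)*a^2/2 + 3*a + sqrt(3)*exp(a*k)/k


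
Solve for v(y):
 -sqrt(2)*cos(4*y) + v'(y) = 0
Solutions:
 v(y) = C1 + sqrt(2)*sin(4*y)/4


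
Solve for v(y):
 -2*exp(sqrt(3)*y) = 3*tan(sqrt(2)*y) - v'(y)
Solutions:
 v(y) = C1 + 2*sqrt(3)*exp(sqrt(3)*y)/3 - 3*sqrt(2)*log(cos(sqrt(2)*y))/2


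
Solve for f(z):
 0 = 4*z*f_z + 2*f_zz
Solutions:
 f(z) = C1 + C2*erf(z)


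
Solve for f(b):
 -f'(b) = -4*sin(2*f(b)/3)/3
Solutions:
 -4*b/3 + 3*log(cos(2*f(b)/3) - 1)/4 - 3*log(cos(2*f(b)/3) + 1)/4 = C1


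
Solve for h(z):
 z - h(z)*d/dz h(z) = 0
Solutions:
 h(z) = -sqrt(C1 + z^2)
 h(z) = sqrt(C1 + z^2)


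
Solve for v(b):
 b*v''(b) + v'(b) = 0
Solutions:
 v(b) = C1 + C2*log(b)


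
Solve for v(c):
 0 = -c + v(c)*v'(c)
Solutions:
 v(c) = -sqrt(C1 + c^2)
 v(c) = sqrt(C1 + c^2)


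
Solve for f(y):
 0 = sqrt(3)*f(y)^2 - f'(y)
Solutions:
 f(y) = -1/(C1 + sqrt(3)*y)


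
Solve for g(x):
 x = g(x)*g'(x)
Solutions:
 g(x) = -sqrt(C1 + x^2)
 g(x) = sqrt(C1 + x^2)


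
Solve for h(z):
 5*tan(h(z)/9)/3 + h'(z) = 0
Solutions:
 h(z) = -9*asin(C1*exp(-5*z/27)) + 9*pi
 h(z) = 9*asin(C1*exp(-5*z/27))


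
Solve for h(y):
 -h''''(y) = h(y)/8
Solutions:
 h(y) = (C1*sin(2^(3/4)*y/4) + C2*cos(2^(3/4)*y/4))*exp(-2^(3/4)*y/4) + (C3*sin(2^(3/4)*y/4) + C4*cos(2^(3/4)*y/4))*exp(2^(3/4)*y/4)


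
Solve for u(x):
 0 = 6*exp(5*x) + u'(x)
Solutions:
 u(x) = C1 - 6*exp(5*x)/5


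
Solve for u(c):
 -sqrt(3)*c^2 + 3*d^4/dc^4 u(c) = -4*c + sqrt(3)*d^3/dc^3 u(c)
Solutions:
 u(c) = C1 + C2*c + C3*c^2 + C4*exp(sqrt(3)*c/3) - c^5/60 - sqrt(3)*c^4/36 - c^3/3


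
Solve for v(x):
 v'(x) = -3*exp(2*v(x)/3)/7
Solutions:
 v(x) = 3*log(-sqrt(-1/(C1 - 3*x))) - 3*log(2) + 3*log(42)/2
 v(x) = 3*log(-1/(C1 - 3*x))/2 - 3*log(2) + 3*log(42)/2


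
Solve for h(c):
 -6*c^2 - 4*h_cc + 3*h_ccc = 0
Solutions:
 h(c) = C1 + C2*c + C3*exp(4*c/3) - c^4/8 - 3*c^3/8 - 27*c^2/32


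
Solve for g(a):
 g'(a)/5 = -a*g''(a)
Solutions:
 g(a) = C1 + C2*a^(4/5)


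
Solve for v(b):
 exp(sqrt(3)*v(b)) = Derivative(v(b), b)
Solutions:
 v(b) = sqrt(3)*(2*log(-1/(C1 + b)) - log(3))/6


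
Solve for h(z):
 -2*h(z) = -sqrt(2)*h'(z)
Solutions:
 h(z) = C1*exp(sqrt(2)*z)


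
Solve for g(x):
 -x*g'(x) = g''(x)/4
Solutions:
 g(x) = C1 + C2*erf(sqrt(2)*x)


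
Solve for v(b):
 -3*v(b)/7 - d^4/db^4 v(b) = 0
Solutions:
 v(b) = (C1*sin(sqrt(2)*3^(1/4)*7^(3/4)*b/14) + C2*cos(sqrt(2)*3^(1/4)*7^(3/4)*b/14))*exp(-sqrt(2)*3^(1/4)*7^(3/4)*b/14) + (C3*sin(sqrt(2)*3^(1/4)*7^(3/4)*b/14) + C4*cos(sqrt(2)*3^(1/4)*7^(3/4)*b/14))*exp(sqrt(2)*3^(1/4)*7^(3/4)*b/14)


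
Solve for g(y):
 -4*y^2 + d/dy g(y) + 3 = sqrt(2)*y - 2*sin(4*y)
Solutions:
 g(y) = C1 + 4*y^3/3 + sqrt(2)*y^2/2 - 3*y + cos(4*y)/2


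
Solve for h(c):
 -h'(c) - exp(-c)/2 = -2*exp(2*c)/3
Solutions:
 h(c) = C1 + exp(2*c)/3 + exp(-c)/2


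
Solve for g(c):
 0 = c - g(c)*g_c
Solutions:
 g(c) = -sqrt(C1 + c^2)
 g(c) = sqrt(C1 + c^2)


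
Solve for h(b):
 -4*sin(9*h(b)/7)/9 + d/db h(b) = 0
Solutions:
 -4*b/9 + 7*log(cos(9*h(b)/7) - 1)/18 - 7*log(cos(9*h(b)/7) + 1)/18 = C1


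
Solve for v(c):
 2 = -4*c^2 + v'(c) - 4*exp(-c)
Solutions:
 v(c) = C1 + 4*c^3/3 + 2*c - 4*exp(-c)


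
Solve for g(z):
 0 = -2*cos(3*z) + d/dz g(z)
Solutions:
 g(z) = C1 + 2*sin(3*z)/3


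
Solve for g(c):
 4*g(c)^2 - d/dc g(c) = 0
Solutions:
 g(c) = -1/(C1 + 4*c)


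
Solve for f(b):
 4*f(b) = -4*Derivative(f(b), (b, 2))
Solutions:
 f(b) = C1*sin(b) + C2*cos(b)


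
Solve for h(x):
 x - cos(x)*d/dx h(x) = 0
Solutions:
 h(x) = C1 + Integral(x/cos(x), x)


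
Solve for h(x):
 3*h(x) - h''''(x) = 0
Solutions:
 h(x) = C1*exp(-3^(1/4)*x) + C2*exp(3^(1/4)*x) + C3*sin(3^(1/4)*x) + C4*cos(3^(1/4)*x)


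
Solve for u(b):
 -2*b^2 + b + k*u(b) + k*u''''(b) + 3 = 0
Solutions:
 u(b) = C1*exp(-sqrt(2)*b*(1 - I)/2) + C2*exp(sqrt(2)*b*(1 - I)/2) + C3*exp(-sqrt(2)*b*(1 + I)/2) + C4*exp(sqrt(2)*b*(1 + I)/2) + 2*b^2/k - b/k - 3/k


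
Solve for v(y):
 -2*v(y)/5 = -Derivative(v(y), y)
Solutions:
 v(y) = C1*exp(2*y/5)


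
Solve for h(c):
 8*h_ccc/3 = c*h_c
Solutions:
 h(c) = C1 + Integral(C2*airyai(3^(1/3)*c/2) + C3*airybi(3^(1/3)*c/2), c)


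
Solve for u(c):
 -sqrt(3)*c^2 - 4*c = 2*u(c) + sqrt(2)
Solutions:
 u(c) = -sqrt(3)*c^2/2 - 2*c - sqrt(2)/2


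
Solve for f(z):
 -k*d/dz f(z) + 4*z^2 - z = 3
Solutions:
 f(z) = C1 + 4*z^3/(3*k) - z^2/(2*k) - 3*z/k


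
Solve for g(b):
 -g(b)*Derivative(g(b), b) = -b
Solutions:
 g(b) = -sqrt(C1 + b^2)
 g(b) = sqrt(C1 + b^2)


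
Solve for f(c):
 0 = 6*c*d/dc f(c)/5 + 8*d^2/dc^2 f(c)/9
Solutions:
 f(c) = C1 + C2*erf(3*sqrt(30)*c/20)


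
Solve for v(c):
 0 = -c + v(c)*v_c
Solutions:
 v(c) = -sqrt(C1 + c^2)
 v(c) = sqrt(C1 + c^2)


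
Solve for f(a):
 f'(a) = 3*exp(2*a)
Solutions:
 f(a) = C1 + 3*exp(2*a)/2


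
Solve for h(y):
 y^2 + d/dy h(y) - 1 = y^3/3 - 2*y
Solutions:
 h(y) = C1 + y^4/12 - y^3/3 - y^2 + y


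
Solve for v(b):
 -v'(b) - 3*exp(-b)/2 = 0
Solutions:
 v(b) = C1 + 3*exp(-b)/2


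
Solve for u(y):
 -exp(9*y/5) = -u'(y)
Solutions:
 u(y) = C1 + 5*exp(9*y/5)/9


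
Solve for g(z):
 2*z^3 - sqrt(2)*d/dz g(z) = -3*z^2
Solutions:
 g(z) = C1 + sqrt(2)*z^4/4 + sqrt(2)*z^3/2


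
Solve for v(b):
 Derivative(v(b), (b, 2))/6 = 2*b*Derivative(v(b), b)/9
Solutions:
 v(b) = C1 + C2*erfi(sqrt(6)*b/3)


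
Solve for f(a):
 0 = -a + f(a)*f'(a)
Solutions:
 f(a) = -sqrt(C1 + a^2)
 f(a) = sqrt(C1 + a^2)


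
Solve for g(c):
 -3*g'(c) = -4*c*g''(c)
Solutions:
 g(c) = C1 + C2*c^(7/4)


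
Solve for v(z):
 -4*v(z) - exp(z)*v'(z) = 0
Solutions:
 v(z) = C1*exp(4*exp(-z))


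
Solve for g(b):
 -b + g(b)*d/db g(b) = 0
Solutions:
 g(b) = -sqrt(C1 + b^2)
 g(b) = sqrt(C1 + b^2)


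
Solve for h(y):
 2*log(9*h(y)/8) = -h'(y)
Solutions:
 -Integral(1/(-log(_y) - 2*log(3) + 3*log(2)), (_y, h(y)))/2 = C1 - y


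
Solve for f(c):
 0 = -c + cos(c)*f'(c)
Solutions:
 f(c) = C1 + Integral(c/cos(c), c)


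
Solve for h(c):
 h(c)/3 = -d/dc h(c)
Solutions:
 h(c) = C1*exp(-c/3)


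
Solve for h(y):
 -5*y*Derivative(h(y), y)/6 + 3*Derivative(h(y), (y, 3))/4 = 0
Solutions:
 h(y) = C1 + Integral(C2*airyai(30^(1/3)*y/3) + C3*airybi(30^(1/3)*y/3), y)


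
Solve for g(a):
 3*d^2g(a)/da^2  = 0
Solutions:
 g(a) = C1 + C2*a


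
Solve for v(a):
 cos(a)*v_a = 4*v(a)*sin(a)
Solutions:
 v(a) = C1/cos(a)^4


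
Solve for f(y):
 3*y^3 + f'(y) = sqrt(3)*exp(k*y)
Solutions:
 f(y) = C1 - 3*y^4/4 + sqrt(3)*exp(k*y)/k


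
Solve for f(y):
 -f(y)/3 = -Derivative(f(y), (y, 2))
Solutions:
 f(y) = C1*exp(-sqrt(3)*y/3) + C2*exp(sqrt(3)*y/3)


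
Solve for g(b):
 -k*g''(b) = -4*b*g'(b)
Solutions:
 g(b) = C1 + C2*erf(sqrt(2)*b*sqrt(-1/k))/sqrt(-1/k)


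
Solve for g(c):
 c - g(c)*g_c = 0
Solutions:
 g(c) = -sqrt(C1 + c^2)
 g(c) = sqrt(C1 + c^2)


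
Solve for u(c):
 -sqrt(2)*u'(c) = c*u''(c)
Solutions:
 u(c) = C1 + C2*c^(1 - sqrt(2))


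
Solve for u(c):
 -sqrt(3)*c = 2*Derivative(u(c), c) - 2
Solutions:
 u(c) = C1 - sqrt(3)*c^2/4 + c


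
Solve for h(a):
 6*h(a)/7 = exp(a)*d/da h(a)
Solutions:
 h(a) = C1*exp(-6*exp(-a)/7)


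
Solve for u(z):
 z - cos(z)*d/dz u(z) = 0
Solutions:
 u(z) = C1 + Integral(z/cos(z), z)


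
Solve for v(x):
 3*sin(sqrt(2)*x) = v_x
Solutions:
 v(x) = C1 - 3*sqrt(2)*cos(sqrt(2)*x)/2


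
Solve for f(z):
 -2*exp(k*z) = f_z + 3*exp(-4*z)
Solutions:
 f(z) = C1 + 3*exp(-4*z)/4 - 2*exp(k*z)/k


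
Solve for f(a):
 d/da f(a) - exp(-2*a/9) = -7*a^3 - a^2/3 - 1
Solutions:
 f(a) = C1 - 7*a^4/4 - a^3/9 - a - 9*exp(-2*a/9)/2


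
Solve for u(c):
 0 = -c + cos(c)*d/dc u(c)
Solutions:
 u(c) = C1 + Integral(c/cos(c), c)


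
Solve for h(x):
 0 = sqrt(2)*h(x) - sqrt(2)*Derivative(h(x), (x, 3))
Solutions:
 h(x) = C3*exp(x) + (C1*sin(sqrt(3)*x/2) + C2*cos(sqrt(3)*x/2))*exp(-x/2)


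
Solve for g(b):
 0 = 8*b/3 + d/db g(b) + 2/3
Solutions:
 g(b) = C1 - 4*b^2/3 - 2*b/3


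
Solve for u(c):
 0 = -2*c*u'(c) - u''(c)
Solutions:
 u(c) = C1 + C2*erf(c)


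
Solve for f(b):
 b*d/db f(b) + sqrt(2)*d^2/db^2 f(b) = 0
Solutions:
 f(b) = C1 + C2*erf(2^(1/4)*b/2)


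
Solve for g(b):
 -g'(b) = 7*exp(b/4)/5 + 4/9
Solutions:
 g(b) = C1 - 4*b/9 - 28*exp(b/4)/5


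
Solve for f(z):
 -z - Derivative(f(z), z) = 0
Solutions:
 f(z) = C1 - z^2/2


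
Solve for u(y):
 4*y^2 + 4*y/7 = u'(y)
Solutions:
 u(y) = C1 + 4*y^3/3 + 2*y^2/7


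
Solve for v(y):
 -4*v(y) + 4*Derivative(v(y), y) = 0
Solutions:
 v(y) = C1*exp(y)


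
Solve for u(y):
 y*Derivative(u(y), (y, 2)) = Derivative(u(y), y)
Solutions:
 u(y) = C1 + C2*y^2


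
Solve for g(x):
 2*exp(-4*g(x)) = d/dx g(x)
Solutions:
 g(x) = log(-I*(C1 + 8*x)^(1/4))
 g(x) = log(I*(C1 + 8*x)^(1/4))
 g(x) = log(-(C1 + 8*x)^(1/4))
 g(x) = log(C1 + 8*x)/4


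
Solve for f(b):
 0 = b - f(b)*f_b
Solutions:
 f(b) = -sqrt(C1 + b^2)
 f(b) = sqrt(C1 + b^2)


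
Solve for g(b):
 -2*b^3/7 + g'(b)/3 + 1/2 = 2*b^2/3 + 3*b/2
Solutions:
 g(b) = C1 + 3*b^4/14 + 2*b^3/3 + 9*b^2/4 - 3*b/2


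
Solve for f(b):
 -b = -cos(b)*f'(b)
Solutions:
 f(b) = C1 + Integral(b/cos(b), b)


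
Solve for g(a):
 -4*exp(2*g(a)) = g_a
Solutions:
 g(a) = log(-sqrt(-1/(C1 - 4*a))) - log(2)/2
 g(a) = log(-1/(C1 - 4*a))/2 - log(2)/2


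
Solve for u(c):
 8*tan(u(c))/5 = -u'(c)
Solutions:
 u(c) = pi - asin(C1*exp(-8*c/5))
 u(c) = asin(C1*exp(-8*c/5))


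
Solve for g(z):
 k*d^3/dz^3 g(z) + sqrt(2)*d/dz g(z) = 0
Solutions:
 g(z) = C1 + C2*exp(-2^(1/4)*z*sqrt(-1/k)) + C3*exp(2^(1/4)*z*sqrt(-1/k))


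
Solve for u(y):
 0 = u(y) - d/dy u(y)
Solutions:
 u(y) = C1*exp(y)


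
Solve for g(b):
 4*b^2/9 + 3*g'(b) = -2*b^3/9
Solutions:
 g(b) = C1 - b^4/54 - 4*b^3/81


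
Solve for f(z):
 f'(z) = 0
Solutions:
 f(z) = C1


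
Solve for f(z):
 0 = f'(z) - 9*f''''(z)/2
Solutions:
 f(z) = C1 + C4*exp(6^(1/3)*z/3) + (C2*sin(2^(1/3)*3^(5/6)*z/6) + C3*cos(2^(1/3)*3^(5/6)*z/6))*exp(-6^(1/3)*z/6)


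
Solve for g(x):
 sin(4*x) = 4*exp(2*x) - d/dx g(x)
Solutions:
 g(x) = C1 + 2*exp(2*x) + cos(4*x)/4


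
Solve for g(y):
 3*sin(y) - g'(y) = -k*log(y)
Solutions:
 g(y) = C1 + k*y*(log(y) - 1) - 3*cos(y)


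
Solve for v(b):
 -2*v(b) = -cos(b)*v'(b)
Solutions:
 v(b) = C1*(sin(b) + 1)/(sin(b) - 1)


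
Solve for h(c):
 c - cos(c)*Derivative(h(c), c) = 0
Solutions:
 h(c) = C1 + Integral(c/cos(c), c)


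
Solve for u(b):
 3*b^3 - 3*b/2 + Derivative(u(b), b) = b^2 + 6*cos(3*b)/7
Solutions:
 u(b) = C1 - 3*b^4/4 + b^3/3 + 3*b^2/4 + 2*sin(3*b)/7


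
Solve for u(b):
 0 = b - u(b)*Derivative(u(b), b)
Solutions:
 u(b) = -sqrt(C1 + b^2)
 u(b) = sqrt(C1 + b^2)


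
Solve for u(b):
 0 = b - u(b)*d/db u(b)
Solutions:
 u(b) = -sqrt(C1 + b^2)
 u(b) = sqrt(C1 + b^2)


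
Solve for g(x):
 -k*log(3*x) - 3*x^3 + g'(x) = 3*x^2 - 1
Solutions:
 g(x) = C1 + k*x*log(x) - k*x + k*x*log(3) + 3*x^4/4 + x^3 - x


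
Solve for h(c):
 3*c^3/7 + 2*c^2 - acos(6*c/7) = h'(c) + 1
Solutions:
 h(c) = C1 + 3*c^4/28 + 2*c^3/3 - c*acos(6*c/7) - c + sqrt(49 - 36*c^2)/6


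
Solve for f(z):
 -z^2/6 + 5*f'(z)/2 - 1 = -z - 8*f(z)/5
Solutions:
 f(z) = C1*exp(-16*z/25) + 5*z^2/48 - 365*z/384 + 12965/6144


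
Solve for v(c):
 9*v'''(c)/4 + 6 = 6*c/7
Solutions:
 v(c) = C1 + C2*c + C3*c^2 + c^4/63 - 4*c^3/9


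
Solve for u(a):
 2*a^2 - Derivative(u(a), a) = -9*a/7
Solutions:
 u(a) = C1 + 2*a^3/3 + 9*a^2/14


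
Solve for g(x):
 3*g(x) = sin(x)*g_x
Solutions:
 g(x) = C1*(cos(x) - 1)^(3/2)/(cos(x) + 1)^(3/2)


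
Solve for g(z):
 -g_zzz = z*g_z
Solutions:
 g(z) = C1 + Integral(C2*airyai(-z) + C3*airybi(-z), z)


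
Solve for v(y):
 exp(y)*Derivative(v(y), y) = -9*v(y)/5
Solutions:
 v(y) = C1*exp(9*exp(-y)/5)


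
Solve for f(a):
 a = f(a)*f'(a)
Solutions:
 f(a) = -sqrt(C1 + a^2)
 f(a) = sqrt(C1 + a^2)


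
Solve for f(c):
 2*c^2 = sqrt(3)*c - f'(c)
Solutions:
 f(c) = C1 - 2*c^3/3 + sqrt(3)*c^2/2


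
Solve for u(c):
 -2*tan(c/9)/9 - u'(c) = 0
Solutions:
 u(c) = C1 + 2*log(cos(c/9))


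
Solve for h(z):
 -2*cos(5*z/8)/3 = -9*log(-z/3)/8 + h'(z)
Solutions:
 h(z) = C1 + 9*z*log(-z)/8 - 9*z*log(3)/8 - 9*z/8 - 16*sin(5*z/8)/15


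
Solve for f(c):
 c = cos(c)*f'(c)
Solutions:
 f(c) = C1 + Integral(c/cos(c), c)


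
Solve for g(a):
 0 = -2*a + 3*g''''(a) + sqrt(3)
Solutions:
 g(a) = C1 + C2*a + C3*a^2 + C4*a^3 + a^5/180 - sqrt(3)*a^4/72


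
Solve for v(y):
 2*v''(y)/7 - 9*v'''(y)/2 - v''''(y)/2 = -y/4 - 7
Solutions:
 v(y) = C1 + C2*y + C3*exp(y*(-63 + sqrt(4081))/14) + C4*exp(-y*(63 + sqrt(4081))/14) - 7*y^3/48 - 1225*y^2/64


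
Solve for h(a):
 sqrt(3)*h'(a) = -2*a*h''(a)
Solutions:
 h(a) = C1 + C2*a^(1 - sqrt(3)/2)


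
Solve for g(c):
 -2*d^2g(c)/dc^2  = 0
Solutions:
 g(c) = C1 + C2*c


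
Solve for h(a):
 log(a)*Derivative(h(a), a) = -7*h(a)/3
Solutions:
 h(a) = C1*exp(-7*li(a)/3)


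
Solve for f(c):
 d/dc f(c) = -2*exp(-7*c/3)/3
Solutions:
 f(c) = C1 + 2*exp(-7*c/3)/7


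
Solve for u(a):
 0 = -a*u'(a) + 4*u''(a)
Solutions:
 u(a) = C1 + C2*erfi(sqrt(2)*a/4)


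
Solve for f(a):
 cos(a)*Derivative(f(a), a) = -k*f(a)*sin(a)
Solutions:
 f(a) = C1*exp(k*log(cos(a)))


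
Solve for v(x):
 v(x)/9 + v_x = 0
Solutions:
 v(x) = C1*exp(-x/9)


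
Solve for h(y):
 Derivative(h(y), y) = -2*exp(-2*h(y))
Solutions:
 h(y) = log(-sqrt(C1 - 4*y))
 h(y) = log(C1 - 4*y)/2


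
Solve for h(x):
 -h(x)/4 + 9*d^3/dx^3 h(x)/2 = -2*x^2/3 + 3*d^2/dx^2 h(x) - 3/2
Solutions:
 h(x) = C1*exp(x*(-2^(1/3)*(9*sqrt(145) + 113)^(1/3) - 8*2^(2/3)/(9*sqrt(145) + 113)^(1/3) + 8)/36)*sin(2^(1/3)*sqrt(3)*x*(-(9*sqrt(145) + 113)^(1/3) + 8*2^(1/3)/(9*sqrt(145) + 113)^(1/3))/36) + C2*exp(x*(-2^(1/3)*(9*sqrt(145) + 113)^(1/3) - 8*2^(2/3)/(9*sqrt(145) + 113)^(1/3) + 8)/36)*cos(2^(1/3)*sqrt(3)*x*(-(9*sqrt(145) + 113)^(1/3) + 8*2^(1/3)/(9*sqrt(145) + 113)^(1/3))/36) + C3*exp(x*(8*2^(2/3)/(9*sqrt(145) + 113)^(1/3) + 4 + 2^(1/3)*(9*sqrt(145) + 113)^(1/3))/18) + 8*x^2/3 - 58


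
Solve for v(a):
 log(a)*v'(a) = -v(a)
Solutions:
 v(a) = C1*exp(-li(a))


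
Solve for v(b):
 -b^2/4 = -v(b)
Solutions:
 v(b) = b^2/4


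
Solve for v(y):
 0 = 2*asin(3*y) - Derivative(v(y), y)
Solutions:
 v(y) = C1 + 2*y*asin(3*y) + 2*sqrt(1 - 9*y^2)/3


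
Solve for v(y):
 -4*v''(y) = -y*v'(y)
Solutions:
 v(y) = C1 + C2*erfi(sqrt(2)*y/4)


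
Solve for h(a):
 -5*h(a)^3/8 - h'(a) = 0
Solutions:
 h(a) = -2*sqrt(-1/(C1 - 5*a))
 h(a) = 2*sqrt(-1/(C1 - 5*a))


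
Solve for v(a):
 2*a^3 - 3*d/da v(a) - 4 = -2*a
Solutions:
 v(a) = C1 + a^4/6 + a^2/3 - 4*a/3


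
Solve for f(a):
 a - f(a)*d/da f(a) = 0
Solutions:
 f(a) = -sqrt(C1 + a^2)
 f(a) = sqrt(C1 + a^2)


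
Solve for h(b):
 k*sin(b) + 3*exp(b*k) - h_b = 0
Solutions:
 h(b) = C1 - k*cos(b) + 3*exp(b*k)/k


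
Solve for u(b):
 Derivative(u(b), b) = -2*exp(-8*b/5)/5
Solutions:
 u(b) = C1 + exp(-8*b/5)/4


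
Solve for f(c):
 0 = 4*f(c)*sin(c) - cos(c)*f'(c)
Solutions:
 f(c) = C1/cos(c)^4


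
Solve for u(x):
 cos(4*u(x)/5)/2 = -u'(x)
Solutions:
 x/2 - 5*log(sin(4*u(x)/5) - 1)/8 + 5*log(sin(4*u(x)/5) + 1)/8 = C1


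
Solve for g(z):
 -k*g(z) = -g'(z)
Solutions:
 g(z) = C1*exp(k*z)


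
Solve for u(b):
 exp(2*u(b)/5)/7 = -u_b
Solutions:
 u(b) = 5*log(-sqrt(-1/(C1 - b))) - 5*log(2) + 5*log(70)/2
 u(b) = 5*log(-1/(C1 - b))/2 - 5*log(2) + 5*log(70)/2


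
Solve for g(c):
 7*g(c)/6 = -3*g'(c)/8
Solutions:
 g(c) = C1*exp(-28*c/9)


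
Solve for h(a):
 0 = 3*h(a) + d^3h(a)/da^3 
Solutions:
 h(a) = C3*exp(-3^(1/3)*a) + (C1*sin(3^(5/6)*a/2) + C2*cos(3^(5/6)*a/2))*exp(3^(1/3)*a/2)


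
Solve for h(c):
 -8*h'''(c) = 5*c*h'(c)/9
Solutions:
 h(c) = C1 + Integral(C2*airyai(-15^(1/3)*c/6) + C3*airybi(-15^(1/3)*c/6), c)


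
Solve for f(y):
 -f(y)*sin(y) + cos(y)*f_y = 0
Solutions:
 f(y) = C1/cos(y)


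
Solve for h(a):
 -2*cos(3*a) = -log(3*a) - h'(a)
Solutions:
 h(a) = C1 - a*log(a) - a*log(3) + a + 2*sin(3*a)/3


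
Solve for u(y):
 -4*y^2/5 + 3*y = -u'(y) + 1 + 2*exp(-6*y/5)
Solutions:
 u(y) = C1 + 4*y^3/15 - 3*y^2/2 + y - 5*exp(-6*y/5)/3


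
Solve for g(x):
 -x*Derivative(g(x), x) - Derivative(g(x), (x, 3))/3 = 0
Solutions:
 g(x) = C1 + Integral(C2*airyai(-3^(1/3)*x) + C3*airybi(-3^(1/3)*x), x)


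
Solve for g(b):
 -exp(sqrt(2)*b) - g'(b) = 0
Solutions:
 g(b) = C1 - sqrt(2)*exp(sqrt(2)*b)/2


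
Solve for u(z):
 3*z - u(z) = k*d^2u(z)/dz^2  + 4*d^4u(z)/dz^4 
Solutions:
 u(z) = C1*exp(-sqrt(2)*z*sqrt(-k - sqrt(k^2 - 16))/4) + C2*exp(sqrt(2)*z*sqrt(-k - sqrt(k^2 - 16))/4) + C3*exp(-sqrt(2)*z*sqrt(-k + sqrt(k^2 - 16))/4) + C4*exp(sqrt(2)*z*sqrt(-k + sqrt(k^2 - 16))/4) + 3*z


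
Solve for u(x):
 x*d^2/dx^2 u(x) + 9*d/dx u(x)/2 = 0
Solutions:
 u(x) = C1 + C2/x^(7/2)


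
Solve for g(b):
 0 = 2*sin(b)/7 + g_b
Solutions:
 g(b) = C1 + 2*cos(b)/7


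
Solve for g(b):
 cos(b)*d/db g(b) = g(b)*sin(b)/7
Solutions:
 g(b) = C1/cos(b)^(1/7)


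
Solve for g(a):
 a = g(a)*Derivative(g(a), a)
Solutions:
 g(a) = -sqrt(C1 + a^2)
 g(a) = sqrt(C1 + a^2)


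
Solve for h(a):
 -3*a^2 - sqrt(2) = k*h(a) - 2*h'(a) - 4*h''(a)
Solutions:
 h(a) = C1*exp(a*(sqrt(4*k + 1) - 1)/4) + C2*exp(-a*(sqrt(4*k + 1) + 1)/4) - 3*a^2/k - 12*a/k^2 - sqrt(2)/k - 24/k^2 - 24/k^3


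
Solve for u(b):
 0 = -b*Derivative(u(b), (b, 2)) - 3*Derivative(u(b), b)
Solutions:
 u(b) = C1 + C2/b^2


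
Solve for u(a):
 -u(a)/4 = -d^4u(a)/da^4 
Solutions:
 u(a) = C1*exp(-sqrt(2)*a/2) + C2*exp(sqrt(2)*a/2) + C3*sin(sqrt(2)*a/2) + C4*cos(sqrt(2)*a/2)


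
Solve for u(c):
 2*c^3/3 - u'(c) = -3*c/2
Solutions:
 u(c) = C1 + c^4/6 + 3*c^2/4


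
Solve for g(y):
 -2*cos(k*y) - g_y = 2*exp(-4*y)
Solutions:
 g(y) = C1 + exp(-4*y)/2 - 2*sin(k*y)/k


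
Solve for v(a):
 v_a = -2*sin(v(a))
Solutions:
 v(a) = -acos((-C1 - exp(4*a))/(C1 - exp(4*a))) + 2*pi
 v(a) = acos((-C1 - exp(4*a))/(C1 - exp(4*a)))


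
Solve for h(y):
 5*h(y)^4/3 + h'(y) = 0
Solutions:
 h(y) = (-1 - sqrt(3)*I)*(1/(C1 + 5*y))^(1/3)/2
 h(y) = (-1 + sqrt(3)*I)*(1/(C1 + 5*y))^(1/3)/2
 h(y) = (1/(C1 + 5*y))^(1/3)


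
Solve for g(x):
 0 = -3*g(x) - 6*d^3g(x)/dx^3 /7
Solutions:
 g(x) = C3*exp(-2^(2/3)*7^(1/3)*x/2) + (C1*sin(2^(2/3)*sqrt(3)*7^(1/3)*x/4) + C2*cos(2^(2/3)*sqrt(3)*7^(1/3)*x/4))*exp(2^(2/3)*7^(1/3)*x/4)


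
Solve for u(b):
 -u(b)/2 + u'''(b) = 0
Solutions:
 u(b) = C3*exp(2^(2/3)*b/2) + (C1*sin(2^(2/3)*sqrt(3)*b/4) + C2*cos(2^(2/3)*sqrt(3)*b/4))*exp(-2^(2/3)*b/4)


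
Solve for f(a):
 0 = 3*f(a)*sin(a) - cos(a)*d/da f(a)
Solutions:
 f(a) = C1/cos(a)^3


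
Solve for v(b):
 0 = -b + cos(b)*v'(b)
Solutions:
 v(b) = C1 + Integral(b/cos(b), b)


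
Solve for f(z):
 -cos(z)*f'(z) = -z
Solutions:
 f(z) = C1 + Integral(z/cos(z), z)


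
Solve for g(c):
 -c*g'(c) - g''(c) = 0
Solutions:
 g(c) = C1 + C2*erf(sqrt(2)*c/2)


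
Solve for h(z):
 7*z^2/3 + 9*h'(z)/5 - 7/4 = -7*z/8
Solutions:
 h(z) = C1 - 35*z^3/81 - 35*z^2/144 + 35*z/36


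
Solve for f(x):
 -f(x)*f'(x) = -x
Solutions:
 f(x) = -sqrt(C1 + x^2)
 f(x) = sqrt(C1 + x^2)


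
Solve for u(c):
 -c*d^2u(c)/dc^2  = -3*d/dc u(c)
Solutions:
 u(c) = C1 + C2*c^4


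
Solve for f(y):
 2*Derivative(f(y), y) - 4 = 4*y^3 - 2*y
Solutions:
 f(y) = C1 + y^4/2 - y^2/2 + 2*y


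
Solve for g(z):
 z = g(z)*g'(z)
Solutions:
 g(z) = -sqrt(C1 + z^2)
 g(z) = sqrt(C1 + z^2)


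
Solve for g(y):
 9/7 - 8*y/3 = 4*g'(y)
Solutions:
 g(y) = C1 - y^2/3 + 9*y/28


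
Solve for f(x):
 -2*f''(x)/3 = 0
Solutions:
 f(x) = C1 + C2*x


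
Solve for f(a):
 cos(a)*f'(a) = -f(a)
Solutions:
 f(a) = C1*sqrt(sin(a) - 1)/sqrt(sin(a) + 1)


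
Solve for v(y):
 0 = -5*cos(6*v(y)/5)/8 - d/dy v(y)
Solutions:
 5*y/8 - 5*log(sin(6*v(y)/5) - 1)/12 + 5*log(sin(6*v(y)/5) + 1)/12 = C1


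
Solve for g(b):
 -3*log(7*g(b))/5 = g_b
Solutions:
 5*Integral(1/(log(_y) + log(7)), (_y, g(b)))/3 = C1 - b


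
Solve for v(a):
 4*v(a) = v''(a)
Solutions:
 v(a) = C1*exp(-2*a) + C2*exp(2*a)


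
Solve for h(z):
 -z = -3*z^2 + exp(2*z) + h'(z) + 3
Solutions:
 h(z) = C1 + z^3 - z^2/2 - 3*z - exp(2*z)/2


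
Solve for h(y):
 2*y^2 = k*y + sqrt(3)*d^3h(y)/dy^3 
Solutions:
 h(y) = C1 + C2*y + C3*y^2 - sqrt(3)*k*y^4/72 + sqrt(3)*y^5/90


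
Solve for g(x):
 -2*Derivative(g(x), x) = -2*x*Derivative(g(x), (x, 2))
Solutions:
 g(x) = C1 + C2*x^2


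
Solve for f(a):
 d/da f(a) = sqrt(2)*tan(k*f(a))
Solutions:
 f(a) = Piecewise((-asin(exp(C1*k + sqrt(2)*a*k))/k + pi/k, Ne(k, 0)), (nan, True))
 f(a) = Piecewise((asin(exp(C1*k + sqrt(2)*a*k))/k, Ne(k, 0)), (nan, True))


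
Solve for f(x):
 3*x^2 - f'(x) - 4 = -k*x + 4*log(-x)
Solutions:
 f(x) = C1 + k*x^2/2 + x^3 - 4*x*log(-x)


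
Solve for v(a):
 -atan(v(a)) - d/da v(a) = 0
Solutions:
 Integral(1/atan(_y), (_y, v(a))) = C1 - a


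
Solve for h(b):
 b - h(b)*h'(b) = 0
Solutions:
 h(b) = -sqrt(C1 + b^2)
 h(b) = sqrt(C1 + b^2)


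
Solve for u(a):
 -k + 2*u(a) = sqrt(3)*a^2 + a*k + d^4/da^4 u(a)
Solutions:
 u(a) = C1*exp(-2^(1/4)*a) + C2*exp(2^(1/4)*a) + C3*sin(2^(1/4)*a) + C4*cos(2^(1/4)*a) + sqrt(3)*a^2/2 + a*k/2 + k/2


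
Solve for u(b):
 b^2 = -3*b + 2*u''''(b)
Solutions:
 u(b) = C1 + C2*b + C3*b^2 + C4*b^3 + b^6/720 + b^5/80


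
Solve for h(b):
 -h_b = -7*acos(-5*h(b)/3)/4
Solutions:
 Integral(1/acos(-5*_y/3), (_y, h(b))) = C1 + 7*b/4


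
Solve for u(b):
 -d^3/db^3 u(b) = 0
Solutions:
 u(b) = C1 + C2*b + C3*b^2


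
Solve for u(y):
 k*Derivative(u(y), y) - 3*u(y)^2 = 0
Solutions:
 u(y) = -k/(C1*k + 3*y)


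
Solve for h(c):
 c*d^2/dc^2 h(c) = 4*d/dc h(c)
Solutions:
 h(c) = C1 + C2*c^5


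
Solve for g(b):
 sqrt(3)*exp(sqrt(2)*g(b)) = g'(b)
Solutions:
 g(b) = sqrt(2)*(2*log(-1/(C1 + sqrt(3)*b)) - log(2))/4


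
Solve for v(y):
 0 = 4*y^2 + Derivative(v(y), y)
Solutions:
 v(y) = C1 - 4*y^3/3


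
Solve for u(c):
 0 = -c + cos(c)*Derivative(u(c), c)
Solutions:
 u(c) = C1 + Integral(c/cos(c), c)


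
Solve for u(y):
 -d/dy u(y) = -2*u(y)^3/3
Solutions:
 u(y) = -sqrt(6)*sqrt(-1/(C1 + 2*y))/2
 u(y) = sqrt(6)*sqrt(-1/(C1 + 2*y))/2


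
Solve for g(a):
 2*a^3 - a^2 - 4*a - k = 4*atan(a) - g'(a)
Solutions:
 g(a) = C1 - a^4/2 + a^3/3 + 2*a^2 + a*k + 4*a*atan(a) - 2*log(a^2 + 1)


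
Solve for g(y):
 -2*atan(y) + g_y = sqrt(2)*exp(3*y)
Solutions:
 g(y) = C1 + 2*y*atan(y) + sqrt(2)*exp(3*y)/3 - log(y^2 + 1)


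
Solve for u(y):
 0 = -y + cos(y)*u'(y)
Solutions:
 u(y) = C1 + Integral(y/cos(y), y)


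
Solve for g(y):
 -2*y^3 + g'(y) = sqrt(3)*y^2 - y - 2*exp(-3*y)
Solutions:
 g(y) = C1 + y^4/2 + sqrt(3)*y^3/3 - y^2/2 + 2*exp(-3*y)/3


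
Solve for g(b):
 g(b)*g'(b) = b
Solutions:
 g(b) = -sqrt(C1 + b^2)
 g(b) = sqrt(C1 + b^2)


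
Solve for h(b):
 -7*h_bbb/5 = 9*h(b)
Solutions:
 h(b) = C3*exp(b*(-45^(1/3)*7^(2/3) + 3*21^(2/3)*5^(1/3))/28)*sin(3*3^(1/6)*5^(1/3)*7^(2/3)*b/14) + C4*exp(b*(-45^(1/3)*7^(2/3) + 3*21^(2/3)*5^(1/3))/28)*cos(3*3^(1/6)*5^(1/3)*7^(2/3)*b/14) + C5*exp(-b*(45^(1/3)*7^(2/3) + 3*21^(2/3)*5^(1/3))/28) + (C1*sin(3*3^(1/6)*5^(1/3)*7^(2/3)*b/14) + C2*cos(3*3^(1/6)*5^(1/3)*7^(2/3)*b/14))*exp(45^(1/3)*7^(2/3)*b/14)


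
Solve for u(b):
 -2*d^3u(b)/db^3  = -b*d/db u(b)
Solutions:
 u(b) = C1 + Integral(C2*airyai(2^(2/3)*b/2) + C3*airybi(2^(2/3)*b/2), b)


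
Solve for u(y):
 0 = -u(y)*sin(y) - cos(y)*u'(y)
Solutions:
 u(y) = C1*cos(y)


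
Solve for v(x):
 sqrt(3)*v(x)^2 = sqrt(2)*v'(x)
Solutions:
 v(x) = -2/(C1 + sqrt(6)*x)


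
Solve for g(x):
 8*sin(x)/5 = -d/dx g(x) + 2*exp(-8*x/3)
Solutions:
 g(x) = C1 + 8*cos(x)/5 - 3*exp(-8*x/3)/4


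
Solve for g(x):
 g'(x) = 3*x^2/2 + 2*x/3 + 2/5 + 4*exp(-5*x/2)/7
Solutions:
 g(x) = C1 + x^3/2 + x^2/3 + 2*x/5 - 8*exp(-5*x/2)/35


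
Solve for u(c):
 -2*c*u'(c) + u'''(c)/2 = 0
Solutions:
 u(c) = C1 + Integral(C2*airyai(2^(2/3)*c) + C3*airybi(2^(2/3)*c), c)


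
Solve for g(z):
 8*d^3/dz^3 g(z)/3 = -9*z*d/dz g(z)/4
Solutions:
 g(z) = C1 + Integral(C2*airyai(-3*2^(1/3)*z/4) + C3*airybi(-3*2^(1/3)*z/4), z)


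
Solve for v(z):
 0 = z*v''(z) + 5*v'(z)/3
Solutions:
 v(z) = C1 + C2/z^(2/3)


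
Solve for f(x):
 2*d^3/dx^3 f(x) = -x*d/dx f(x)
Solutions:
 f(x) = C1 + Integral(C2*airyai(-2^(2/3)*x/2) + C3*airybi(-2^(2/3)*x/2), x)


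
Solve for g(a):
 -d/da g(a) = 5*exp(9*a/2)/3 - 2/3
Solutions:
 g(a) = C1 + 2*a/3 - 10*exp(9*a/2)/27


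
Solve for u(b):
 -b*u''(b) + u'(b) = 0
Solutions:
 u(b) = C1 + C2*b^2


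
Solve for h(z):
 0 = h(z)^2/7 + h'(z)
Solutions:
 h(z) = 7/(C1 + z)


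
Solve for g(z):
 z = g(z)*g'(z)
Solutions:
 g(z) = -sqrt(C1 + z^2)
 g(z) = sqrt(C1 + z^2)


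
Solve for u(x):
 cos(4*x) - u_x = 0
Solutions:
 u(x) = C1 + sin(4*x)/4


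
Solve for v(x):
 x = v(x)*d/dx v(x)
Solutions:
 v(x) = -sqrt(C1 + x^2)
 v(x) = sqrt(C1 + x^2)


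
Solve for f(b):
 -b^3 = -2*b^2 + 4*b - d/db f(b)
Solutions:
 f(b) = C1 + b^4/4 - 2*b^3/3 + 2*b^2


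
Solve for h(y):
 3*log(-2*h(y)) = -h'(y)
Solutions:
 Integral(1/(log(-_y) + log(2)), (_y, h(y)))/3 = C1 - y


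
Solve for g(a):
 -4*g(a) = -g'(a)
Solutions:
 g(a) = C1*exp(4*a)


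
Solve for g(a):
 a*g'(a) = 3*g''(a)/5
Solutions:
 g(a) = C1 + C2*erfi(sqrt(30)*a/6)


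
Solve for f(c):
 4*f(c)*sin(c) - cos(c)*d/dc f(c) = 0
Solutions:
 f(c) = C1/cos(c)^4


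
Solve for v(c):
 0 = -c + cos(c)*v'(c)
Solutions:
 v(c) = C1 + Integral(c/cos(c), c)


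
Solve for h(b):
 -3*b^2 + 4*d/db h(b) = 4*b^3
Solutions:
 h(b) = C1 + b^4/4 + b^3/4


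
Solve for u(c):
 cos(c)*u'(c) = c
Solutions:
 u(c) = C1 + Integral(c/cos(c), c)


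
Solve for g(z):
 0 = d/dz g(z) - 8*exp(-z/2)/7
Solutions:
 g(z) = C1 - 16*exp(-z/2)/7


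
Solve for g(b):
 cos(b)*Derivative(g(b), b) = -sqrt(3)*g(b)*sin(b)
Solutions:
 g(b) = C1*cos(b)^(sqrt(3))


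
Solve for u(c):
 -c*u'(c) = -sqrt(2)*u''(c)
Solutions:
 u(c) = C1 + C2*erfi(2^(1/4)*c/2)


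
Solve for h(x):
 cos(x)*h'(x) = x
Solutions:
 h(x) = C1 + Integral(x/cos(x), x)


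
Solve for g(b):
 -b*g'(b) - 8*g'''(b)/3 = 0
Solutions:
 g(b) = C1 + Integral(C2*airyai(-3^(1/3)*b/2) + C3*airybi(-3^(1/3)*b/2), b)


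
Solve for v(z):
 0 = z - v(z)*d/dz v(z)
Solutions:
 v(z) = -sqrt(C1 + z^2)
 v(z) = sqrt(C1 + z^2)


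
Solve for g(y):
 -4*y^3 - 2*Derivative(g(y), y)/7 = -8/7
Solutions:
 g(y) = C1 - 7*y^4/2 + 4*y


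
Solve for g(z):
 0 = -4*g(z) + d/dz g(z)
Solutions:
 g(z) = C1*exp(4*z)


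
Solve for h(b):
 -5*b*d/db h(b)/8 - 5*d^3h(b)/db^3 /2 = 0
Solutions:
 h(b) = C1 + Integral(C2*airyai(-2^(1/3)*b/2) + C3*airybi(-2^(1/3)*b/2), b)


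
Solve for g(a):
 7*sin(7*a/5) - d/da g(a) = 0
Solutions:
 g(a) = C1 - 5*cos(7*a/5)


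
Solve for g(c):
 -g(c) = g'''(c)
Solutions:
 g(c) = C3*exp(-c) + (C1*sin(sqrt(3)*c/2) + C2*cos(sqrt(3)*c/2))*exp(c/2)


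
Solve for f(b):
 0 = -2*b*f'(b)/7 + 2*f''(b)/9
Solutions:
 f(b) = C1 + C2*erfi(3*sqrt(14)*b/14)


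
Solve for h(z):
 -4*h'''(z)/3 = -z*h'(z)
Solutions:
 h(z) = C1 + Integral(C2*airyai(6^(1/3)*z/2) + C3*airybi(6^(1/3)*z/2), z)


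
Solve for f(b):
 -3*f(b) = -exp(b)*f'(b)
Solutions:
 f(b) = C1*exp(-3*exp(-b))


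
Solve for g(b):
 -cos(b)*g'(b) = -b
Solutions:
 g(b) = C1 + Integral(b/cos(b), b)


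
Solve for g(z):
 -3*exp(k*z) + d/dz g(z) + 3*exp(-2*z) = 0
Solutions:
 g(z) = C1 + 3*exp(-2*z)/2 + 3*exp(k*z)/k


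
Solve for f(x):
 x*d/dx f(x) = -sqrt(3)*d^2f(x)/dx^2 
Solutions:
 f(x) = C1 + C2*erf(sqrt(2)*3^(3/4)*x/6)


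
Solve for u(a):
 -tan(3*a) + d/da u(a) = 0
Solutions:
 u(a) = C1 - log(cos(3*a))/3


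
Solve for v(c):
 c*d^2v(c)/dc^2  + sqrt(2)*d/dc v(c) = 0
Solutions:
 v(c) = C1 + C2*c^(1 - sqrt(2))


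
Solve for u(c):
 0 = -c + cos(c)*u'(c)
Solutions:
 u(c) = C1 + Integral(c/cos(c), c)


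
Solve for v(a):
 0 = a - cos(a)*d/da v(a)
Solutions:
 v(a) = C1 + Integral(a/cos(a), a)


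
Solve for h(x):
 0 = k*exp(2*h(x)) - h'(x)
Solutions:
 h(x) = log(-sqrt(-1/(C1 + k*x))) - log(2)/2
 h(x) = log(-1/(C1 + k*x))/2 - log(2)/2


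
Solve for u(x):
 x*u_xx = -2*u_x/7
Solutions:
 u(x) = C1 + C2*x^(5/7)


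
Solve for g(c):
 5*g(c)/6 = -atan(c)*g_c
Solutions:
 g(c) = C1*exp(-5*Integral(1/atan(c), c)/6)


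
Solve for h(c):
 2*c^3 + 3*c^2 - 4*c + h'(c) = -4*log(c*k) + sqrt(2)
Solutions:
 h(c) = C1 - c^4/2 - c^3 + 2*c^2 - 4*c*log(c*k) + c*(sqrt(2) + 4)


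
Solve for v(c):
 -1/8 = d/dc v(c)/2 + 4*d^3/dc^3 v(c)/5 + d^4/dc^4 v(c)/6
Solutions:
 v(c) = C1 + C2*exp(c*(-32 + 128*2^(1/3)/(5*sqrt(36345) + 1399)^(1/3) + 2^(2/3)*(5*sqrt(36345) + 1399)^(1/3))/20)*sin(2^(1/3)*sqrt(3)*c*(-2^(1/3)*(5*sqrt(36345) + 1399)^(1/3) + 128/(5*sqrt(36345) + 1399)^(1/3))/20) + C3*exp(c*(-32 + 128*2^(1/3)/(5*sqrt(36345) + 1399)^(1/3) + 2^(2/3)*(5*sqrt(36345) + 1399)^(1/3))/20)*cos(2^(1/3)*sqrt(3)*c*(-2^(1/3)*(5*sqrt(36345) + 1399)^(1/3) + 128/(5*sqrt(36345) + 1399)^(1/3))/20) + C4*exp(-c*(128*2^(1/3)/(5*sqrt(36345) + 1399)^(1/3) + 16 + 2^(2/3)*(5*sqrt(36345) + 1399)^(1/3))/10) - c/4


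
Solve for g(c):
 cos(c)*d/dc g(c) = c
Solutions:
 g(c) = C1 + Integral(c/cos(c), c)


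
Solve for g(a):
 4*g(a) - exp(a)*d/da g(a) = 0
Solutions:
 g(a) = C1*exp(-4*exp(-a))


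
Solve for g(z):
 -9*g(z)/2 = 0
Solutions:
 g(z) = 0


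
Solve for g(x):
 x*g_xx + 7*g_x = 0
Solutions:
 g(x) = C1 + C2/x^6


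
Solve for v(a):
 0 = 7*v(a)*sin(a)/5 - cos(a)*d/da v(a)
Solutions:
 v(a) = C1/cos(a)^(7/5)


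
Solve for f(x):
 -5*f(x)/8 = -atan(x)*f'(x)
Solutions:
 f(x) = C1*exp(5*Integral(1/atan(x), x)/8)


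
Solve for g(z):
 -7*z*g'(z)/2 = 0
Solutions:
 g(z) = C1


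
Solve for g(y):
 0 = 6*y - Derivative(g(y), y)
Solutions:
 g(y) = C1 + 3*y^2


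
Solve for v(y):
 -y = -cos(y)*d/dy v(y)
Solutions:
 v(y) = C1 + Integral(y/cos(y), y)


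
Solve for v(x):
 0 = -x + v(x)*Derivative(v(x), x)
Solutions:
 v(x) = -sqrt(C1 + x^2)
 v(x) = sqrt(C1 + x^2)


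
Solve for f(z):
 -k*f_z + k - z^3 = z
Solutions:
 f(z) = C1 + z - z^4/(4*k) - z^2/(2*k)


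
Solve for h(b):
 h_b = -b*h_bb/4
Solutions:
 h(b) = C1 + C2/b^3


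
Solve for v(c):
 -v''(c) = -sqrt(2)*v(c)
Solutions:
 v(c) = C1*exp(-2^(1/4)*c) + C2*exp(2^(1/4)*c)


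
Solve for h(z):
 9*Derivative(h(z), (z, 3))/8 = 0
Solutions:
 h(z) = C1 + C2*z + C3*z^2


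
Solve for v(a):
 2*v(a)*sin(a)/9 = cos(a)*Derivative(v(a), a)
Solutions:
 v(a) = C1/cos(a)^(2/9)


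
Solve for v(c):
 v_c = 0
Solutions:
 v(c) = C1


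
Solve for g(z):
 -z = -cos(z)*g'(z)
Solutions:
 g(z) = C1 + Integral(z/cos(z), z)
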